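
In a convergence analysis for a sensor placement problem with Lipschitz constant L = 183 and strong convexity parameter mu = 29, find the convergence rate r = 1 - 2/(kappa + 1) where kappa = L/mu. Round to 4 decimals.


Step 1: Compute the condition number.
kappa = L/mu = 183/29 = 6.3103
Step 2: Compute the convergence rate.
r = 1 - 2/(kappa + 1) = 1 - 2*mu/(L + mu) = (L - mu)/(L + mu) = 154/212 = 0.7264


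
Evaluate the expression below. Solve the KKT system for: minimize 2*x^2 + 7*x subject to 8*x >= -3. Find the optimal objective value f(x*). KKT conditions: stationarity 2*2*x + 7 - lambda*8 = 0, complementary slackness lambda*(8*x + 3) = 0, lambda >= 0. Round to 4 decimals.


Step 1: Try lambda = 0 (constraint inactive).
x_unc = -7/(2*2) = -1.75
Check: 8*-1.75 = -14.0 < -3 -- violated!
Step 2: Constraint must be active: 8*x = -3
x* = -3/8 = -0.375
lambda = (2*2*(-0.375) + 7)/8 = 0.6875
Step 3: Compute optimal value.
f(x*) = 2*(-0.375)^2 + 7*(-0.375) = -2.3438


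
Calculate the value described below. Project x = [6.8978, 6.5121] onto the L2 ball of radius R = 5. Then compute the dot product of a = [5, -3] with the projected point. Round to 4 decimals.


Step 1: Compute ||x|| (intermediates to 6 decimals).
||x|| = sqrt(6.8978^2 + 6.5121^2) = 9.486153
Step 2: Project.
Since ||x|| > R, scale = R/||x|| = 5/9.486153 = 0.527084, proj(x) = scale * x
proj(x) = [3.63572, 3.432424]
Step 3: Dot product.
a^T * proj(x) = 5*3.63572 - 3*3.432424 = 7.8813


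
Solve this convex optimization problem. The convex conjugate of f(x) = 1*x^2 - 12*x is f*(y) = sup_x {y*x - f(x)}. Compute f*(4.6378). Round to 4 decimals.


f*(y) = sup_x {y*x - a*x^2 - b*x} = sup_x {(y-b)*x - a*x^2}
FOC: (y - b) - 2a*x = 0 => x* = (y - b)/(2a)
x* = (4.6378 + 12)/(2*1) = 8.3189
f*(4.6378) = (y-b)^2/(4a) = (4.6378 + 12)^2/(4*1)
= 276.8164/4 = 69.2041


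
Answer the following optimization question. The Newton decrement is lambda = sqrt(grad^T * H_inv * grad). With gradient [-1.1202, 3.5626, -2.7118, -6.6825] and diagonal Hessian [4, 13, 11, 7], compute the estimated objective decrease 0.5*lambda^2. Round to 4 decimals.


Step 1: H is diagonal, so H^(-1) * g = [-0.2801, 0.274, -0.2465, -0.9546].
Step 2: g^T H^(-1) g = sum_i g_i^2 / H_ii
  = (-1.1202)^2/4 + (3.5626)^2/13 + (-2.7118)^2/11 + (-6.6825)^2/7
  = 0.3137 + 0.9763 + 0.6685 + 6.3794 = 8.338
Step 3: Objective decrease = 0.5 * g^T H^(-1) g = 4.169


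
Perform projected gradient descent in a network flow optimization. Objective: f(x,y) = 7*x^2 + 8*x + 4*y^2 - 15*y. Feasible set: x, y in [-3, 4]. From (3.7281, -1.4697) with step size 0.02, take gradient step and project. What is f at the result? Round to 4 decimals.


Step 1: Compute gradient at (3.7281, -1.4697).
grad_x = 2*7*3.7281 + 8 = 60.1934
grad_y = 2*4*-1.4697 - 15 = -26.7576
Step 2: Gradient step.
x_raw = 3.7281 - 0.02*60.1934 = 2.5242
y_raw = -1.4697 - 0.02*-26.7576 = -0.9345
Step 3: Project onto [-3, 4].
x_proj = clip(2.5242) = 2.5242
y_proj = clip(-0.9345) = -0.9345
Step 4: Evaluate f.
f(2.5242, -0.9345) = 82.3078


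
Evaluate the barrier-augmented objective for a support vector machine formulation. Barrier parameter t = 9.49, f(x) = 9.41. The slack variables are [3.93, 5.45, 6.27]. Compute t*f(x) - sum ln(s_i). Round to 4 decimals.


Step 1: Compute log-barrier.
ln values: [1.3686, 1.6956, 1.8358]
phi = -(1.3686 + 1.6956 + 1.8358) = -4.9
Step 2: Compute augmented objective.
t*f(x) = 9.49*9.41 = 89.3009
Total = 89.3009 - 4.9 = 84.4009


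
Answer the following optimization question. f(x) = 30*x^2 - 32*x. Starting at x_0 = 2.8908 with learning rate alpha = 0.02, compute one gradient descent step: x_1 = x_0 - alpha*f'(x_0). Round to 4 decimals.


We compute the gradient at x_0 and apply the update.
f'(x) = 60*x - 32
f'(2.8908) = 60*2.8908 - 32 = 141.448
x_1 = 2.8908 - 0.02*141.448 = 0.0618


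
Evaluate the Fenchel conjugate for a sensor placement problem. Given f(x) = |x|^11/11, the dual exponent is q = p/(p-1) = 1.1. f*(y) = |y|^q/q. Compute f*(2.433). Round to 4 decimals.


The conjugate exponent q satisfies 1/p + 1/q = 1.
p = 11, so q = 11/(11 - 1) = 1.1
|y|^q = 2.433^1.1 = 2.6592
f*(2.433) = 2.6592 / 1.1 = 2.4175


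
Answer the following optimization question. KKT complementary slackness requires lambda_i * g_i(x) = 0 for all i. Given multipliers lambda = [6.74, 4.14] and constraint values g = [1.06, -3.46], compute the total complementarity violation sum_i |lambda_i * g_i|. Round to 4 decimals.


KKT complementary slackness check:
lambda_1 * g_1 = 6.74 * 1.06 = 7.1444
lambda_2 * g_2 = 4.14 * -3.46 = -14.3244
Total violation = 7.1444 + 14.3244 = 21.4688


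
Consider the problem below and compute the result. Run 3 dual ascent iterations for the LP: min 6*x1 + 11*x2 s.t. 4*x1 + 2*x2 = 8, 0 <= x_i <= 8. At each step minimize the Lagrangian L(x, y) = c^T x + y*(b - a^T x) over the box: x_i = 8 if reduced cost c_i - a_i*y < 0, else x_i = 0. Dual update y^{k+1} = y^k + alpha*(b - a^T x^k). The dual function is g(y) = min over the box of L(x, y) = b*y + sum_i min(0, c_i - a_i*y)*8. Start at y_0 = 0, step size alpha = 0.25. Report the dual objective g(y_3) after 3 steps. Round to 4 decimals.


Dual ascent for LP: min 6*x1 + 11*x2, 4*x1 + 2*x2 = 8, 0 <= x_i <= 8
Step 1: y^k = 0.0, reduced costs: (6.0, 11.0)
  x^k = (0.0, 0.0), subgradient = b - a^T x = 8.0
  y^{k+1} = 0.0 + 0.25*8.0 = 2.0
Step 2: y^k = 2.0, reduced costs: (-2.0, 7.0)
  x^k = (8.0, 0.0), subgradient = b - a^T x = -24.0
  y^{k+1} = 2.0 + 0.25*-24.0 = -4.0
Step 3: y^k = -4.0, reduced costs: (22.0, 19.0)
  x^k = (0.0, 0.0), subgradient = b - a^T x = 8.0
  y^{k+1} = -4.0 + 0.25*8.0 = -2.0
Dual objective at y_3 = -2.0: reduced costs (14.0, 15.0), box minimizer x = (0.0, 0.0)
g(y_3) = b*y + (c1 - a1*y)*x1 + (c2 - a2*y)*x2 = 8*(-2.0) + 14.0*0.0 + 15.0*0.0 = -16.0 + 0.0 + 0.0 = -16.0


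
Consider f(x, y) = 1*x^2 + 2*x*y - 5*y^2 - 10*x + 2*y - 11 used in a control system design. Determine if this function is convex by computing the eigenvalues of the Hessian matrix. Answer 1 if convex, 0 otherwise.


The Hessian of f(x,y) = 1*x^2 + 2*x*y - 5*y^2 - 10*x + 2*y - 11 is:
H = [[2, 2], [2, -10]]
Trace = 2 - 10 = -8
Determinant = 2*-10 - (2)^2 = -24
Discriminant = (-8)^2 - 4*-24 = 160.0
Eigenvalues: lambda_1 = -10.3246, lambda_2 = 2.3246
The function is not convex.

0


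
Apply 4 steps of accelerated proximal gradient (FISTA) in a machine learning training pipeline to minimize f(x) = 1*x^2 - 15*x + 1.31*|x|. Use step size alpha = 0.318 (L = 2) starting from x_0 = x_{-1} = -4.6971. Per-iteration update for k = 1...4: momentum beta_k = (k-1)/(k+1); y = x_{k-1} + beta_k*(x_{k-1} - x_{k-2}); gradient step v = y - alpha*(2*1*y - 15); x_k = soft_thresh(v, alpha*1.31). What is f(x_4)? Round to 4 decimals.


FISTA on f(x) = 1*x^2 - 15*x + 1.31*|x|
L = 2, alpha = 0.318
Iteration 1: beta = 0.0, y = -4.6971 + 0.0*(-4.6971 + 4.6971) = -4.6971
  grad(y) = -24.3942, v = y - alpha*grad = 3.0603
  prox(v) = soft_thresh(3.0603, 0.4166) = 2.6437
Iteration 2: beta = 0.3333, y = 2.6437 + 0.3333*(2.6437 + 4.6971) = 5.0906
  grad(y) = -4.8188, v = y - alpha*grad = 6.623
  prox(v) = soft_thresh(6.623, 0.4166) = 6.2064
Iteration 3: beta = 0.5, y = 6.2064 + 0.5*(6.2064 - 2.6437) = 7.9878
  grad(y) = 0.9755, v = y - alpha*grad = 7.6775
  prox(v) = soft_thresh(7.6775, 0.4166) = 7.261
Iteration 4: beta = 0.6, y = 7.261 + 0.6*(7.261 - 6.2064) = 7.8937
  grad(y) = 0.7874, v = y - alpha*grad = 7.6433
  prox(v) = soft_thresh(7.6433, 0.4166) = 7.2267
f(x_4) = 1*7.2267^2 - 15*7.2267 + 1.31*|7.2267| = -46.7083


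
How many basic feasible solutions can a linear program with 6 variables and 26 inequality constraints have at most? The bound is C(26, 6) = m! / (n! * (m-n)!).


Each vertex corresponds to some choice of n active constraints out of m, so the number of vertices is at most C(m, n) = m! / (n!(m-n)!).
m = 26, n = 6
Numerator: 26 * 25 * 24 * 23 * 22 * 21
Denominator: 6! = 720
C(26, 6) = 230230


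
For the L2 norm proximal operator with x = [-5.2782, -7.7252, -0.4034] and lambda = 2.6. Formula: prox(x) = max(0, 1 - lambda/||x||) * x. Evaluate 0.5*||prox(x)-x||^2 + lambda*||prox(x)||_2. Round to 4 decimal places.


Step 1: Compute ||x||.
||x|| = 9.3649
Step 2: Compute scaling factor.
scale = max(0, 1 - 2.6/9.3649) = 0.7224
Step 3: prox(x) = [-3.8128, -5.5804, -0.2914]
||prox(x)|| = 6.7649
Step 4: Proximal objective.
0.5*||prox-x||^2 = 3.38
lambda*||prox|| = 17.5887
Total = 20.9687


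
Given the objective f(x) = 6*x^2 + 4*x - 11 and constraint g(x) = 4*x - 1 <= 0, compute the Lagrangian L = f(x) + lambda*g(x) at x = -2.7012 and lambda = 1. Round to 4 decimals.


Step 1: Evaluate f(x).
f(-2.7012) = 6*(-2.7012)^2 + 4*(-2.7012) - 11 = 21.9741
Step 2: Evaluate g(x).
g(-2.7012) = 4*-2.7012 - 1 = -11.8048
Step 3: Compute Lagrangian.
L = 21.9741 + 1*-11.8048 = 10.1693


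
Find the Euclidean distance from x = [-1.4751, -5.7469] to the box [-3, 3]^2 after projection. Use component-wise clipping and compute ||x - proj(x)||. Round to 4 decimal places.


Project each component onto [-3, 3].
clip(-1.4751) = -1.4751, clip(-5.7469) = -3.0
Projection = [-1.4751, -3.0]
Squared diffs: [0.0, 7.5455]
Distance = sqrt(7.5455) = 2.7469


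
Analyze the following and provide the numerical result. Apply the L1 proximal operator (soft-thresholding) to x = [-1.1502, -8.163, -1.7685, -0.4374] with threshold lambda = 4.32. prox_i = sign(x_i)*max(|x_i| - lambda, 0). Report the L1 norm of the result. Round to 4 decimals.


Soft-thresholding with lambda = 4.32:
prox(-1.1502) = sign(-1.1502)*max(|-1.1502| - 4.32, 0) = 0.0
prox(-8.163) = sign(-8.163)*max(|-8.163| - 4.32, 0) = -3.843
prox(-1.7685) = sign(-1.7685)*max(|-1.7685| - 4.32, 0) = 0.0
prox(-0.4374) = sign(-0.4374)*max(|-0.4374| - 4.32, 0) = 0.0
prox(x) = [0.0, -3.843, 0.0, 0.0]
||prox(x)||_1 = 0.0 + 3.843 + 0.0 + 0.0 = 3.843


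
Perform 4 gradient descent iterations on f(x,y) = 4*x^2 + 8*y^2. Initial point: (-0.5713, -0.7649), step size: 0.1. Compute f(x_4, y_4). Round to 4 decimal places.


Gradient descent on f(x,y) = 4*x^2 + 8*y^2.
Starting point: (-0.5713, -0.7649), alpha = 0.1
Step 1: grad_x = 2*4*-0.5713 = -4.5704, grad_y = 2*8*-0.7649 = -12.2384
  x_1 = -0.5713 - 0.1*-4.5704 = -0.1143
  y_1 = -0.7649 - 0.1*-12.2384 = 0.4589
Step 2: grad_x = 2*4*-0.1143 = -0.9141, grad_y = 2*8*0.4589 = 7.343
  x_2 = -0.1143 - 0.1*-0.9141 = -0.0229
  y_2 = 0.4589 - 0.1*7.343 = -0.2754
Step 3: grad_x = 2*4*-0.0229 = -0.1828, grad_y = 2*8*-0.2754 = -4.4058
  x_3 = -0.0229 - 0.1*-0.1828 = -0.0046
  y_3 = -0.2754 - 0.1*-4.4058 = 0.1652
Step 4: grad_x = 2*4*-0.0046 = -0.0366, grad_y = 2*8*0.1652 = 2.6435
  x_4 = -0.0046 - 0.1*-0.0366 = -0.0009
  y_4 = 0.1652 - 0.1*2.6435 = -0.0991
f(-0.0009, -0.0991) = 4*(-0.0009)^2 + 8*(-0.0991)^2 = 0.0786


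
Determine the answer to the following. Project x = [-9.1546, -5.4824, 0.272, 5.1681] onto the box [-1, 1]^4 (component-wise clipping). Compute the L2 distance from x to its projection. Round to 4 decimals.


Project each component onto [-1, 1].
clip(-9.1546) = -1.0, clip(-5.4824) = -1.0, clip(0.272) = 0.272, clip(5.1681) = 1.0
Projection = [-1.0, -1.0, 0.272, 1.0]
Squared diffs: [66.4975, 20.0919, 0.0, 17.3731]
Distance = sqrt(103.9625) = 10.1962


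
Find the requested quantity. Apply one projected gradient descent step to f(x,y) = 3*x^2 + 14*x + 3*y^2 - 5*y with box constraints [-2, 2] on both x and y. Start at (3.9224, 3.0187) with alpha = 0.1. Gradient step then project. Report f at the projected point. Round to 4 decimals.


Step 1: Compute gradient at (3.9224, 3.0187).
grad_x = 2*3*3.9224 + 14 = 37.5344
grad_y = 2*3*3.0187 - 5 = 13.1122
Step 2: Gradient step.
x_raw = 3.9224 - 0.1*37.5344 = 0.169
y_raw = 3.0187 - 0.1*13.1122 = 1.7075
Step 3: Project onto [-2, 2].
x_proj = clip(0.169) = 0.169
y_proj = clip(1.7075) = 1.7075
Step 4: Evaluate f.
f(0.169, 1.7075) = 2.6601


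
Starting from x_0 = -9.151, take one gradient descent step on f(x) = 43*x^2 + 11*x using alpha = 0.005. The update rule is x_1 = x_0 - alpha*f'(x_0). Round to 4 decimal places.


We compute the gradient at x_0 and apply the update.
f'(x) = 86*x + 11
f'(-9.151) = 86*-9.151 + 11 = -775.986
x_1 = -9.151 - 0.005*-775.986 = -5.2711


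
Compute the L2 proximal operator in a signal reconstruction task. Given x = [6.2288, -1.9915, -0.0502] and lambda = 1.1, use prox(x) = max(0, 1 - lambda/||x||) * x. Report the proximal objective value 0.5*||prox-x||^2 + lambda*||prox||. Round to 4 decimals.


Step 1: Compute ||x||.
||x|| = 6.5396
Step 2: Compute scaling factor.
scale = max(0, 1 - 1.1/6.5396) = 0.8318
Step 3: prox(x) = [5.1811, -1.6565, -0.0418]
||prox(x)|| = 5.4396
Step 4: Proximal objective.
0.5*||prox-x||^2 = 0.605
lambda*||prox|| = 5.9836
Total = 6.5886


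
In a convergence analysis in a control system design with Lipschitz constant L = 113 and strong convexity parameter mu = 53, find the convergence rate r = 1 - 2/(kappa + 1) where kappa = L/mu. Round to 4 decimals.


Step 1: Compute the condition number.
kappa = L/mu = 113/53 = 2.1321
Step 2: Compute the convergence rate.
r = 1 - 2/(kappa + 1) = 1 - 2*mu/(L + mu) = (L - mu)/(L + mu) = 60/166 = 0.3614


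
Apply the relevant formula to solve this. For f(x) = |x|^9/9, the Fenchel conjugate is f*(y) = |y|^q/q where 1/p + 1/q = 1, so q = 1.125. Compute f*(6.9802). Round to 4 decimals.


The conjugate exponent q satisfies 1/p + 1/q = 1.
p = 9, so q = 9/(9 - 1) = 1.125
|y|^q = 6.9802^1.125 = 8.8992
f*(6.9802) = 8.8992 / 1.125 = 7.9104


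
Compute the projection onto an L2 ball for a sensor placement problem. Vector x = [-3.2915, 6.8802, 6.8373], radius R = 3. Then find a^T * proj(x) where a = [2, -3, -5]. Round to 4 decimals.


Step 1: Compute ||x|| (intermediates to 6 decimals).
||x|| = sqrt((-3.2915)^2 + 6.8802^2 + 6.8373^2) = 10.243036
Step 2: Project.
Since ||x|| > R, scale = R/||x|| = 3/10.243036 = 0.292882, proj(x) = scale * x
proj(x) = [-0.964021, 2.015087, 2.002522]
Step 3: Dot product.
a^T * proj(x) = 2*(-0.964021) - 3*2.015087 - 5*2.002522 = -17.9859


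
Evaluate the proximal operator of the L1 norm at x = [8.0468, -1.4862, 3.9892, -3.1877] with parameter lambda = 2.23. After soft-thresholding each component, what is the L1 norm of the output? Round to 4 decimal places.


Soft-thresholding with lambda = 2.23:
prox(8.0468) = sign(8.0468)*max(|8.0468| - 2.23, 0) = 5.8168
prox(-1.4862) = sign(-1.4862)*max(|-1.4862| - 2.23, 0) = 0.0
prox(3.9892) = sign(3.9892)*max(|3.9892| - 2.23, 0) = 1.7592
prox(-3.1877) = sign(-3.1877)*max(|-3.1877| - 2.23, 0) = -0.9577
prox(x) = [5.8168, 0.0, 1.7592, -0.9577]
||prox(x)||_1 = 5.8168 + 0.0 + 1.7592 + 0.9577 = 8.5337


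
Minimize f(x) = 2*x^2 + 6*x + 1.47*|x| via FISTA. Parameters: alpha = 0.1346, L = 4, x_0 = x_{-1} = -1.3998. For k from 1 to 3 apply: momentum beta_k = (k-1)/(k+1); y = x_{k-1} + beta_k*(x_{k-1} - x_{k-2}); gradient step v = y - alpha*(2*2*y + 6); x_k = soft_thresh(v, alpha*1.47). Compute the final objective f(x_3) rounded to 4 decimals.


FISTA on f(x) = 2*x^2 + 6*x + 1.47*|x|
L = 4, alpha = 0.1346
Iteration 1: beta = 0.0, y = -1.3998 + 0.0*(-1.3998 + 1.3998) = -1.3998
  grad(y) = 0.4008, v = y - alpha*grad = -1.4537
  prox(v) = soft_thresh(-1.4537, 0.1979) = -1.2559
Iteration 2: beta = 0.3333, y = -1.2559 + 0.3333*(-1.2559 + 1.3998) = -1.2079
  grad(y) = 1.1683, v = y - alpha*grad = -1.3652
  prox(v) = soft_thresh(-1.3652, 0.1979) = -1.1673
Iteration 3: beta = 0.5, y = -1.1673 + 0.5*(-1.1673 + 1.2559) = -1.123
  grad(y) = 1.5079, v = y - alpha*grad = -1.326
  prox(v) = soft_thresh(-1.326, 0.1979) = -1.1281
f(x_3) = 2*(-1.1281)^2 + 6*(-1.1281) + 1.47*|-1.1281| = -2.5651


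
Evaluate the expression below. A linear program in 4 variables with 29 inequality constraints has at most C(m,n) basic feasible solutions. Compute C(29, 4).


Each vertex corresponds to some choice of n active constraints out of m, so the number of vertices is at most C(m, n) = m! / (n!(m-n)!).
m = 29, n = 4
Numerator: 29 * 28 * 27 * 26
Denominator: 4! = 24
C(29, 4) = 23751


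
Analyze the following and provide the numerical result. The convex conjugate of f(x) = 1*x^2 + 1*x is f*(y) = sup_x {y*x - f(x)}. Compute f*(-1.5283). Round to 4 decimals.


f*(y) = sup_x {y*x - a*x^2 - b*x} = sup_x {(y-b)*x - a*x^2}
FOC: (y - b) - 2a*x = 0 => x* = (y - b)/(2a)
x* = (-1.5283 - 1)/(2*1) = -1.2642
f*(-1.5283) = (y-b)^2/(4a) = (-1.5283 - 1)^2/(4*1)
= 6.3923/4 = 1.5981


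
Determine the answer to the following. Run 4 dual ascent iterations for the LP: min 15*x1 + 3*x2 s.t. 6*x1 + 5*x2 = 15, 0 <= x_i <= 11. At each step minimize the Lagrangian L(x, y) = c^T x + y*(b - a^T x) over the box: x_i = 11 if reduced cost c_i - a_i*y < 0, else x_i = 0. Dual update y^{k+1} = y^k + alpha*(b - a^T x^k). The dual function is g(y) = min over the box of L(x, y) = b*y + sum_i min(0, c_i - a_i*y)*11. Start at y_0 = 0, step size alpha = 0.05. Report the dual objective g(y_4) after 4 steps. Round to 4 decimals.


Dual ascent for LP: min 15*x1 + 3*x2, 6*x1 + 5*x2 = 15, 0 <= x_i <= 11
Step 1: y^k = 0.0, reduced costs: (15.0, 3.0)
  x^k = (0.0, 0.0), subgradient = b - a^T x = 15.0
  y^{k+1} = 0.0 + 0.05*15.0 = 0.75
Step 2: y^k = 0.75, reduced costs: (10.5, -0.75)
  x^k = (0.0, 11.0), subgradient = b - a^T x = -40.0
  y^{k+1} = 0.75 + 0.05*-40.0 = -1.25
Step 3: y^k = -1.25, reduced costs: (22.5, 9.25)
  x^k = (0.0, 0.0), subgradient = b - a^T x = 15.0
  y^{k+1} = -1.25 + 0.05*15.0 = -0.5
Step 4: y^k = -0.5, reduced costs: (18.0, 5.5)
  x^k = (0.0, 0.0), subgradient = b - a^T x = 15.0
  y^{k+1} = -0.5 + 0.05*15.0 = 0.25
Dual objective at y_4 = 0.25: reduced costs (13.5, 1.75), box minimizer x = (0.0, 0.0)
g(y_4) = b*y + (c1 - a1*y)*x1 + (c2 - a2*y)*x2 = 15*0.25 + 13.5*0.0 + 1.75*0.0 = 3.75 + 0.0 + 0.0 = 3.75


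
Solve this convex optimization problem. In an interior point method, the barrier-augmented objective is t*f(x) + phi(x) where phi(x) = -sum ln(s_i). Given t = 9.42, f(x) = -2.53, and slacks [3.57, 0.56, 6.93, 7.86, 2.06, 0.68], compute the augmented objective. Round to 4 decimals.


Step 1: Compute log-barrier.
ln values: [1.2726, -0.5798, 1.9359, 2.0618, 0.7227, -0.3857]
phi = -(1.2726 - 0.5798 + 1.9359 + 2.0618 + 0.7227 - 0.3857) = -5.0274
Step 2: Compute augmented objective.
t*f(x) = 9.42*-2.53 = -23.8326
Total = -23.8326 - 5.0274 = -28.86


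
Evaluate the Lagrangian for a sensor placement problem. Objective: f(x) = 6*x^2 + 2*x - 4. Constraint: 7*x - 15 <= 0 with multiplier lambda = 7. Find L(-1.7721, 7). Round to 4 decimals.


Step 1: Evaluate f(x).
f(-1.7721) = 6*(-1.7721)^2 + 2*(-1.7721) - 4 = 11.2978
Step 2: Evaluate g(x).
g(-1.7721) = 7*-1.7721 - 15 = -27.4047
Step 3: Compute Lagrangian.
L = 11.2978 + 7*-27.4047 = -180.5351


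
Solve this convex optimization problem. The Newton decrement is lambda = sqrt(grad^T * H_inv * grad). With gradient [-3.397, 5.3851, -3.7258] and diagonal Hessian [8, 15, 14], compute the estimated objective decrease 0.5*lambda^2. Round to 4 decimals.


Step 1: H is diagonal, so H^(-1) * g = [-0.4246, 0.359, -0.2661].
Step 2: g^T H^(-1) g = sum_i g_i^2 / H_ii
  = (-3.397)^2/8 + (5.3851)^2/15 + (-3.7258)^2/14
  = 1.4425 + 1.9333 + 0.9915 = 4.3673
Step 3: Objective decrease = 0.5 * g^T H^(-1) g = 2.1836


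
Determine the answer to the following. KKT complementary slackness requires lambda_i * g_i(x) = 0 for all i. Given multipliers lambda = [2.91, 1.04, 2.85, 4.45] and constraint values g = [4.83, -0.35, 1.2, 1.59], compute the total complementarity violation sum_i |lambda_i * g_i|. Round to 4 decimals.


KKT complementary slackness check:
lambda_1 * g_1 = 2.91 * 4.83 = 14.0553
lambda_2 * g_2 = 1.04 * -0.35 = -0.364
lambda_3 * g_3 = 2.85 * 1.2 = 3.42
lambda_4 * g_4 = 4.45 * 1.59 = 7.0755
Total violation = 14.0553 + 0.364 + 3.42 + 7.0755 = 24.9148


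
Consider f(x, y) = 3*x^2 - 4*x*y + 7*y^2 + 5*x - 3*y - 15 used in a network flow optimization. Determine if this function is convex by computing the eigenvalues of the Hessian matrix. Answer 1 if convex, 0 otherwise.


The Hessian of f(x,y) = 3*x^2 - 4*x*y + 7*y^2 + 5*x - 3*y - 15 is:
H = [[6, -4], [-4, 14]]
Trace = 6 + 14 = 20
Determinant = 6*14 - (-4)^2 = 68
Discriminant = (20)^2 - 4*68 = 128.0
Eigenvalues: lambda_1 = 4.3431, lambda_2 = 15.6569
The function is convex.

1


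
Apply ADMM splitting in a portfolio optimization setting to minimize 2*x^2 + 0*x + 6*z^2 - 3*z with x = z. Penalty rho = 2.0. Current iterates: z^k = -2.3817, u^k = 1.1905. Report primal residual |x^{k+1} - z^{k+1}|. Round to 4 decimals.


ADMM iteration with rho = 2.0, z^k = -2.3817, u^k = 1.1905
Step 1: x-update.
Minimize 2*x^2 + 0*x + (2.0/2)*(x + 2.3817 + 1.1905)^2
FOC: (2*2 + 2.0)*x = 0 + 2.0*(-2.3817 - 1.1905)
x^{k+1} = -1.1907
Step 2: z-update.
Minimize 6*z^2 - 3*z + (2.0/2)*(-1.1907 - z + 1.1905)^2
FOC: (2*6 + 2.0)*z = 3 + 2.0*(-1.1907 + 1.1905)
z^{k+1} = 0.2143
Step 3: u-update.
u^{k+1} = 1.1905 - 1.1907 - 0.2143 = -0.2145
Step 4: Primal residual = |-1.1907 - 0.2143| = 1.405


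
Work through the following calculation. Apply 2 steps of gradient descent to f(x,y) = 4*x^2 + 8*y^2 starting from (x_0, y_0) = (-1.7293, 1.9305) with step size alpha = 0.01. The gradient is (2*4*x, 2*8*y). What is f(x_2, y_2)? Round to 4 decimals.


Gradient descent on f(x,y) = 4*x^2 + 8*y^2.
Starting point: (-1.7293, 1.9305), alpha = 0.01
Step 1: grad_x = 2*4*-1.7293 = -13.8344, grad_y = 2*8*1.9305 = 30.888
  x_1 = -1.7293 - 0.01*-13.8344 = -1.591
  y_1 = 1.9305 - 0.01*30.888 = 1.6216
Step 2: grad_x = 2*4*-1.591 = -12.7276, grad_y = 2*8*1.6216 = 25.9459
  x_2 = -1.591 - 0.01*-12.7276 = -1.4637
  y_2 = 1.6216 - 0.01*25.9459 = 1.3622
f(-1.4637, 1.3622) = 4*(-1.4637)^2 + 8*1.3622^2 = 23.4133


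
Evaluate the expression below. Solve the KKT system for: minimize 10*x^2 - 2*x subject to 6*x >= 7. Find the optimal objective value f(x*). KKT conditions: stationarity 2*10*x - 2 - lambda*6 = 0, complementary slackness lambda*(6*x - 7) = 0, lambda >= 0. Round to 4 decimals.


Step 1: Try lambda = 0 (constraint inactive).
x_unc = 2/(2*10) = 0.1
Check: 6*0.1 = 0.6 < 7 -- violated!
Step 2: Constraint must be active: 6*x = 7
x* = 7/6 = 1.1667 (rounded; the exact value 7/6 is used below)
lambda = (2*10*(7/6) - 2)/6 = 3.5556
Step 3: Compute optimal value.
f(x*) = 10*(7/6)^2 - 2*(7/6) = 11.2778


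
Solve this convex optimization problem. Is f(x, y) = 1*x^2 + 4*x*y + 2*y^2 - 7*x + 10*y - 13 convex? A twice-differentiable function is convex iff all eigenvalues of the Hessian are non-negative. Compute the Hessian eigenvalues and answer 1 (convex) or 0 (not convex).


The Hessian of f(x,y) = 1*x^2 + 4*x*y + 2*y^2 - 7*x + 10*y - 13 is:
H = [[2, 4], [4, 4]]
Trace = 2 + 4 = 6
Determinant = 2*4 - (4)^2 = -8
Discriminant = (6)^2 - 4*-8 = 68.0
Eigenvalues: lambda_1 = -1.1231, lambda_2 = 7.1231
The function is not convex.

0


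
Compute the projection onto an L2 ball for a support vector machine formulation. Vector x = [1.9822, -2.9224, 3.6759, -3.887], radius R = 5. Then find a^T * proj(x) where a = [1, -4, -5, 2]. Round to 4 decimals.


Step 1: Compute ||x|| (intermediates to 6 decimals).
||x|| = sqrt(1.9822^2 + (-2.9224)^2 + 3.6759^2 + (-3.887)^2) = 6.410191
Step 2: Project.
Since ||x|| > R, scale = R/||x|| = 5/6.410191 = 0.780008, proj(x) = scale * x
proj(x) = [1.546132, -2.279495, 2.867231, -3.031891]
Step 3: Dot product.
a^T * proj(x) = 1*1.546132 - 4*(-2.279495) - 5*2.867231 + 2*(-3.031891) = -9.7358


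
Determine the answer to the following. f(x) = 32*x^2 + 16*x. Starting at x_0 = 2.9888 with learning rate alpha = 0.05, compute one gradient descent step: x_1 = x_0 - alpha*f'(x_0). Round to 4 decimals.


We compute the gradient at x_0 and apply the update.
f'(x) = 64*x + 16
f'(2.9888) = 64*2.9888 + 16 = 207.2832
x_1 = 2.9888 - 0.05*207.2832 = -7.3754


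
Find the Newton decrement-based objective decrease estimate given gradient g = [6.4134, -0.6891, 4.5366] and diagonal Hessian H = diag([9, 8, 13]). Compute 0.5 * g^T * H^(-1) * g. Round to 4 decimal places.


Step 1: H is diagonal, so H^(-1) * g = [0.7126, -0.0861, 0.349].
Step 2: g^T H^(-1) g = sum_i g_i^2 / H_ii
  = (6.4134)^2/9 + (-0.6891)^2/8 + (4.5366)^2/13
  = 4.5702 + 0.0594 + 1.5831 = 6.2127
Step 3: Objective decrease = 0.5 * g^T H^(-1) g = 3.1063


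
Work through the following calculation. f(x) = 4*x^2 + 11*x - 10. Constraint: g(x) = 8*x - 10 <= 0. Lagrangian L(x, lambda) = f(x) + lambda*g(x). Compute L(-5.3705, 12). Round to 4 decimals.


Step 1: Evaluate f(x).
f(-5.3705) = 4*(-5.3705)^2 + 11*(-5.3705) - 10 = 46.2936
Step 2: Evaluate g(x).
g(-5.3705) = 8*-5.3705 - 10 = -52.964
Step 3: Compute Lagrangian.
L = 46.2936 + 12*-52.964 = -589.2744


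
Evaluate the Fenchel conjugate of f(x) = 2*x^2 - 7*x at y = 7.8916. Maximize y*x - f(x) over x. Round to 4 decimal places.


f*(y) = sup_x {y*x - a*x^2 - b*x} = sup_x {(y-b)*x - a*x^2}
FOC: (y - b) - 2a*x = 0 => x* = (y - b)/(2a)
x* = (7.8916 + 7)/(2*2) = 3.7229
f*(7.8916) = (y-b)^2/(4a) = (7.8916 + 7)^2/(4*2)
= 221.7598/8 = 27.72


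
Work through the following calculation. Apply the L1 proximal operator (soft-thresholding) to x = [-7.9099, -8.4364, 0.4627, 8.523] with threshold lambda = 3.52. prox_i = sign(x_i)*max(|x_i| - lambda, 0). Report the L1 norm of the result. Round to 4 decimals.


Soft-thresholding with lambda = 3.52:
prox(-7.9099) = sign(-7.9099)*max(|-7.9099| - 3.52, 0) = -4.3899
prox(-8.4364) = sign(-8.4364)*max(|-8.4364| - 3.52, 0) = -4.9164
prox(0.4627) = sign(0.4627)*max(|0.4627| - 3.52, 0) = 0.0
prox(8.523) = sign(8.523)*max(|8.523| - 3.52, 0) = 5.003
prox(x) = [-4.3899, -4.9164, 0.0, 5.003]
||prox(x)||_1 = 4.3899 + 4.9164 + 0.0 + 5.003 = 14.3093


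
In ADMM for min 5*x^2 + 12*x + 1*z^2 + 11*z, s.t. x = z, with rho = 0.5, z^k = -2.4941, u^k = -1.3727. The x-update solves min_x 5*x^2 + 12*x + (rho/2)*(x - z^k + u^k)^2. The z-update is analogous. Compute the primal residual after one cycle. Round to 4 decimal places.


ADMM iteration with rho = 0.5, z^k = -2.4941, u^k = -1.3727
Step 1: x-update.
Minimize 5*x^2 + 12*x + (0.5/2)*(x + 2.4941 - 1.3727)^2
FOC: (2*5 + 0.5)*x = -12 + 0.5*(-2.4941 + 1.3727)
x^{k+1} = -1.1963
Step 2: z-update.
Minimize 1*z^2 + 11*z + (0.5/2)*(-1.1963 - z - 1.3727)^2
FOC: (2*1 + 0.5)*z = -11 + 0.5*(-1.1963 - 1.3727)
z^{k+1} = -4.9138
Step 3: u-update.
u^{k+1} = -1.3727 - 1.1963 + 4.9138 = 2.3448
Step 4: Primal residual = |-1.1963 + 4.9138| = 3.7175


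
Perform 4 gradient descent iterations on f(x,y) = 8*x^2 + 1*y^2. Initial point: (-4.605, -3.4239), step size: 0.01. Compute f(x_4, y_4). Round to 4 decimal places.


Gradient descent on f(x,y) = 8*x^2 + 1*y^2.
Starting point: (-4.605, -3.4239), alpha = 0.01
Step 1: grad_x = 2*8*-4.605 = -73.68, grad_y = 2*1*-3.4239 = -6.8478
  x_1 = -4.605 - 0.01*-73.68 = -3.8682
  y_1 = -3.4239 - 0.01*-6.8478 = -3.3554
Step 2: grad_x = 2*8*-3.8682 = -61.8912, grad_y = 2*1*-3.3554 = -6.7108
  x_2 = -3.8682 - 0.01*-61.8912 = -3.2493
  y_2 = -3.3554 - 0.01*-6.7108 = -3.2883
Step 3: grad_x = 2*8*-3.2493 = -51.9886, grad_y = 2*1*-3.2883 = -6.5766
  x_3 = -3.2493 - 0.01*-51.9886 = -2.7294
  y_3 = -3.2883 - 0.01*-6.5766 = -3.2225
Step 4: grad_x = 2*8*-2.7294 = -43.6704, grad_y = 2*1*-3.2225 = -6.4451
  x_4 = -2.7294 - 0.01*-43.6704 = -2.2927
  y_4 = -3.2225 - 0.01*-6.4451 = -3.1581
f(-2.2927, -3.1581) = 8*(-2.2927)^2 + 1*(-3.1581)^2 = 52.0253


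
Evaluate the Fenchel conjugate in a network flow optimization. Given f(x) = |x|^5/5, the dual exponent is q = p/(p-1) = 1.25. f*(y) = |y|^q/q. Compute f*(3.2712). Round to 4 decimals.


The conjugate exponent q satisfies 1/p + 1/q = 1.
p = 5, so q = 5/(5 - 1) = 1.25
|y|^q = 3.2712^1.25 = 4.3993
f*(3.2712) = 4.3993 / 1.25 = 3.5194


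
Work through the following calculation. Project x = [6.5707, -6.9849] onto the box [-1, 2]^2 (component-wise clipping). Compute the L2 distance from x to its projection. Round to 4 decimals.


Project each component onto [-1, 2].
clip(6.5707) = 2.0, clip(-6.9849) = -1.0
Projection = [2.0, -1.0]
Squared diffs: [20.8913, 35.819]
Distance = sqrt(56.7103) = 7.5306


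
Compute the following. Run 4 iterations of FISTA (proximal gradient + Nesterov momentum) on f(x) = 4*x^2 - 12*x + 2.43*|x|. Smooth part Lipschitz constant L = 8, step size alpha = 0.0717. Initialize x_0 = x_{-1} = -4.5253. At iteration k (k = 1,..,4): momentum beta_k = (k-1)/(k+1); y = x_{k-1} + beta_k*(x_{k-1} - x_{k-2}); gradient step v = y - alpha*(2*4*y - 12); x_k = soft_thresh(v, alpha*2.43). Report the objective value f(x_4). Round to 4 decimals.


FISTA on f(x) = 4*x^2 - 12*x + 2.43*|x|
L = 8, alpha = 0.0717
Iteration 1: beta = 0.0, y = -4.5253 + 0.0*(-4.5253 + 4.5253) = -4.5253
  grad(y) = -48.2024, v = y - alpha*grad = -1.0692
  prox(v) = soft_thresh(-1.0692, 0.1742) = -0.895
Iteration 2: beta = 0.3333, y = -0.895 + 0.3333*(-0.895 + 4.5253) = 0.3152
  grad(y) = -9.4787, v = y - alpha*grad = 0.9948
  prox(v) = soft_thresh(0.9948, 0.1742) = 0.8206
Iteration 3: beta = 0.5, y = 0.8206 + 0.5*(0.8206 + 0.895) = 1.6783
  grad(y) = 1.4265, v = y - alpha*grad = 1.576
  prox(v) = soft_thresh(1.576, 0.1742) = 1.4018
Iteration 4: beta = 0.6, y = 1.4018 + 0.6*(1.4018 - 0.8206) = 1.7505
  grad(y) = 2.0044, v = y - alpha*grad = 1.6068
  prox(v) = soft_thresh(1.6068, 0.1742) = 1.4326
f(x_4) = 4*1.4326^2 - 12*1.4326 + 2.43*|1.4326| = -5.5006


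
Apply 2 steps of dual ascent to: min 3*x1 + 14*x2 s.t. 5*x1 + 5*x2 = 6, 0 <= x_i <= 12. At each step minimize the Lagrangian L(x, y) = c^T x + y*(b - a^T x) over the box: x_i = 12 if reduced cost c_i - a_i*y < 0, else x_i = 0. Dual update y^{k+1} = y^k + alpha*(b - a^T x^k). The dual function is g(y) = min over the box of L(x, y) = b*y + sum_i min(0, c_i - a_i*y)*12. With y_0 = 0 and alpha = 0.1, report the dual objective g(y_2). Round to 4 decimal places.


Dual ascent for LP: min 3*x1 + 14*x2, 5*x1 + 5*x2 = 6, 0 <= x_i <= 12
Step 1: y^k = 0.0, reduced costs: (3.0, 14.0)
  x^k = (0.0, 0.0), subgradient = b - a^T x = 6.0
  y^{k+1} = 0.0 + 0.1*6.0 = 0.6
Step 2: y^k = 0.6, reduced costs: (0.0, 11.0)
  x^k = (0.0, 0.0), subgradient = b - a^T x = 6.0
  y^{k+1} = 0.6 + 0.1*6.0 = 1.2
Dual objective at y_2 = 1.2: reduced costs (-3.0, 8.0), box minimizer x = (12.0, 0.0)
g(y_2) = b*y + (c1 - a1*y)*x1 + (c2 - a2*y)*x2 = 6*1.2 + (-3.0)*12.0 + 8.0*0.0 = 7.2 - 36.0 + 0.0 = -28.8


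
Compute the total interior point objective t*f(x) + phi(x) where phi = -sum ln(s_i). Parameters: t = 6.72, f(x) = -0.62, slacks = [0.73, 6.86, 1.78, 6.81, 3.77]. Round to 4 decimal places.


Step 1: Compute log-barrier.
ln values: [-0.3147, 1.9257, 0.5766, 1.9184, 1.3271]
phi = -(-0.3147 + 1.9257 + 0.5766 + 1.9184 + 1.3271) = -5.4331
Step 2: Compute augmented objective.
t*f(x) = 6.72*-0.62 = -4.1664
Total = -4.1664 - 5.4331 = -9.5995


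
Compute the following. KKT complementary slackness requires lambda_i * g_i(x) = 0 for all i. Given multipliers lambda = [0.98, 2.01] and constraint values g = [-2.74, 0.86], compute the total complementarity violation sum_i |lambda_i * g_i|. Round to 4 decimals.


KKT complementary slackness check:
lambda_1 * g_1 = 0.98 * -2.74 = -2.6852
lambda_2 * g_2 = 2.01 * 0.86 = 1.7286
Total violation = 2.6852 + 1.7286 = 4.4138


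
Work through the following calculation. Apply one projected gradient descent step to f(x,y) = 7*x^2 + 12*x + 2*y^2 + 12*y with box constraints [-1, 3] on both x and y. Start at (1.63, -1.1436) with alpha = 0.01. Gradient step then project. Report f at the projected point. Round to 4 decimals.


Step 1: Compute gradient at (1.63, -1.1436).
grad_x = 2*7*1.63 + 12 = 34.82
grad_y = 2*2*-1.1436 + 12 = 7.4256
Step 2: Gradient step.
x_raw = 1.63 - 0.01*34.82 = 1.2818
y_raw = -1.1436 - 0.01*7.4256 = -1.2179
Step 3: Project onto [-1, 3].
x_proj = clip(1.2818) = 1.2818
y_proj = clip(-1.2179) = -1.0
Step 4: Evaluate f.
f(1.2818, -1.0) = 16.8827


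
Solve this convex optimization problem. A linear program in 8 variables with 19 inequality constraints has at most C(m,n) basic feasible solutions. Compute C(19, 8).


Each vertex corresponds to some choice of n active constraints out of m, so the number of vertices is at most C(m, n) = m! / (n!(m-n)!).
m = 19, n = 8
Numerator: 19 * 18 * 17 * 16 * 15 * 14 * 13 * 12
Denominator: 8! = 40320
C(19, 8) = 75582


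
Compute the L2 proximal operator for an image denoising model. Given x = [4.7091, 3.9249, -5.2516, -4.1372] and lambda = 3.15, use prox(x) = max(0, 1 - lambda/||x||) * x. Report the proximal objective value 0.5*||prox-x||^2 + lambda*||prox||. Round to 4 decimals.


Step 1: Compute ||x||.
||x|| = 9.0706
Step 2: Compute scaling factor.
scale = max(0, 1 - 3.15/9.0706) = 0.6527
Step 3: prox(x) = [3.0737, 2.5619, -3.4279, -2.7005]
||prox(x)|| = 5.9206
Step 4: Proximal objective.
0.5*||prox-x||^2 = 4.9613
lambda*||prox|| = 18.6499
Total = 23.6112


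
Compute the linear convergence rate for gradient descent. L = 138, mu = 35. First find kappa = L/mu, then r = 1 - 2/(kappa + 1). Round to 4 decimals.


Step 1: Compute the condition number.
kappa = L/mu = 138/35 = 3.9429
Step 2: Compute the convergence rate.
r = 1 - 2/(kappa + 1) = 1 - 2*mu/(L + mu) = (L - mu)/(L + mu) = 103/173 = 0.5954


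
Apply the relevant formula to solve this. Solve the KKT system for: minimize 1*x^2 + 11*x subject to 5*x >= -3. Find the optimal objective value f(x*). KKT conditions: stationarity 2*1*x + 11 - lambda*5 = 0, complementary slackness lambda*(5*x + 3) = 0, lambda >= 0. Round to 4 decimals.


Step 1: Try lambda = 0 (constraint inactive).
x_unc = -11/(2*1) = -5.5
Check: 5*-5.5 = -27.5 < -3 -- violated!
Step 2: Constraint must be active: 5*x = -3
x* = -3/5 = -0.6
lambda = (2*1*(-0.6) + 11)/5 = 1.96
Step 3: Compute optimal value.
f(x*) = 1*(-0.6)^2 + 11*(-0.6) = -6.24


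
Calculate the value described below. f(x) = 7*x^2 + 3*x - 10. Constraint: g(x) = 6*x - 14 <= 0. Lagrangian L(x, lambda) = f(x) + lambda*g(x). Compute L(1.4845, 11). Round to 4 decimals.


Step 1: Evaluate f(x).
f(1.4845) = 7*1.4845^2 + 3*1.4845 - 10 = 9.8797
Step 2: Evaluate g(x).
g(1.4845) = 6*1.4845 - 14 = -5.093
Step 3: Compute Lagrangian.
L = 9.8797 + 11*-5.093 = -46.1433


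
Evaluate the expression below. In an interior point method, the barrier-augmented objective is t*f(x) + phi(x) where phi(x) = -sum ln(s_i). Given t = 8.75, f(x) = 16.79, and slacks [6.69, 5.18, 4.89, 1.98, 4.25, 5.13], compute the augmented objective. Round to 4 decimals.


Step 1: Compute log-barrier.
ln values: [1.9006, 1.6448, 1.5872, 0.6831, 1.4469, 1.6351]
phi = -(1.9006 + 1.6448 + 1.5872 + 0.6831 + 1.4469 + 1.6351) = -8.8977
Step 2: Compute augmented objective.
t*f(x) = 8.75*16.79 = 146.9125
Total = 146.9125 - 8.8977 = 138.0148


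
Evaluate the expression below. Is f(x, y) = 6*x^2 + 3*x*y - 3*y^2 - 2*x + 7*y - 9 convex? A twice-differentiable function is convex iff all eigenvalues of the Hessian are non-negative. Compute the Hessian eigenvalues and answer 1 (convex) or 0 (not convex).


The Hessian of f(x,y) = 6*x^2 + 3*x*y - 3*y^2 - 2*x + 7*y - 9 is:
H = [[12, 3], [3, -6]]
Trace = 12 - 6 = 6
Determinant = 12*-6 - (3)^2 = -81
Discriminant = (6)^2 - 4*-81 = 360.0
Eigenvalues: lambda_1 = -6.4868, lambda_2 = 12.4868
The function is not convex.

0


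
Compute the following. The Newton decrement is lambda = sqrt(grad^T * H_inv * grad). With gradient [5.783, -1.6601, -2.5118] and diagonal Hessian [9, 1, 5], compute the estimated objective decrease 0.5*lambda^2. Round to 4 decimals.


Step 1: H is diagonal, so H^(-1) * g = [0.6426, -1.6601, -0.5024].
Step 2: g^T H^(-1) g = sum_i g_i^2 / H_ii
  = (5.783)^2/9 + (-1.6601)^2/1 + (-2.5118)^2/5
  = 3.7159 + 2.7559 + 1.2618 = 7.7337
Step 3: Objective decrease = 0.5 * g^T H^(-1) g = 3.8668


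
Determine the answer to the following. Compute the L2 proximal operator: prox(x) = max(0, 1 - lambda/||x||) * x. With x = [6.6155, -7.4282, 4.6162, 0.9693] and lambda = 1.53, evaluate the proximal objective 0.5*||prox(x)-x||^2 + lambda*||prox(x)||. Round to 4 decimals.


Step 1: Compute ||x||.
||x|| = 11.0087
Step 2: Compute scaling factor.
scale = max(0, 1 - 1.53/11.0087) = 0.861
Step 3: prox(x) = [5.6961, -6.3958, 3.9746, 0.8346]
||prox(x)|| = 9.4787
Step 4: Proximal objective.
0.5*||prox-x||^2 = 1.1705
lambda*||prox|| = 14.5024
Total = 15.6729


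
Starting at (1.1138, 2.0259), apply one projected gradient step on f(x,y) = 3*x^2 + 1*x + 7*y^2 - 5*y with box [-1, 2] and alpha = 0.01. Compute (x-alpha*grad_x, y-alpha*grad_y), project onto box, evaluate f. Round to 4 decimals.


Step 1: Compute gradient at (1.1138, 2.0259).
grad_x = 2*3*1.1138 + 1 = 7.6828
grad_y = 2*7*2.0259 - 5 = 23.3626
Step 2: Gradient step.
x_raw = 1.1138 - 0.01*7.6828 = 1.037
y_raw = 2.0259 - 0.01*23.3626 = 1.7923
Step 3: Project onto [-1, 2].
x_proj = clip(1.037) = 1.037
y_proj = clip(1.7923) = 1.7923
Step 4: Evaluate f.
f(1.037, 1.7923) = 17.7873


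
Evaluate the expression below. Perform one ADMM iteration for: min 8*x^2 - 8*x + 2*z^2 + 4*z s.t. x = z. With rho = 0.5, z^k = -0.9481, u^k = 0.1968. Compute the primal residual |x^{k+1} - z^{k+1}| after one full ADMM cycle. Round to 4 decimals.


ADMM iteration with rho = 0.5, z^k = -0.9481, u^k = 0.1968
Step 1: x-update.
Minimize 8*x^2 - 8*x + (0.5/2)*(x + 0.9481 + 0.1968)^2
FOC: (2*8 + 0.5)*x = 8 + 0.5*(-0.9481 - 0.1968)
x^{k+1} = 0.4502
Step 2: z-update.
Minimize 2*z^2 + 4*z + (0.5/2)*(0.4502 - z + 0.1968)^2
FOC: (2*2 + 0.5)*z = -4 + 0.5*(0.4502 + 0.1968)
z^{k+1} = -0.817
Step 3: u-update.
u^{k+1} = 0.1968 + 0.4502 + 0.817 = 1.464
Step 4: Primal residual = |0.4502 + 0.817| = 1.2672


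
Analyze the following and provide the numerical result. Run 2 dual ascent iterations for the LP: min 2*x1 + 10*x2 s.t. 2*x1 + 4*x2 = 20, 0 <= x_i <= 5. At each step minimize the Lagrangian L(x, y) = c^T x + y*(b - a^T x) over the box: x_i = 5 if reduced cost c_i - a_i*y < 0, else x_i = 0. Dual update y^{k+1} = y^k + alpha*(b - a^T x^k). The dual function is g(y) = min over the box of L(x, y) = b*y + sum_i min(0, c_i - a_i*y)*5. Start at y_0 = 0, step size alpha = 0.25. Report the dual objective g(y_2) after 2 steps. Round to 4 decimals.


Dual ascent for LP: min 2*x1 + 10*x2, 2*x1 + 4*x2 = 20, 0 <= x_i <= 5
Step 1: y^k = 0.0, reduced costs: (2.0, 10.0)
  x^k = (0.0, 0.0), subgradient = b - a^T x = 20.0
  y^{k+1} = 0.0 + 0.25*20.0 = 5.0
Step 2: y^k = 5.0, reduced costs: (-8.0, -10.0)
  x^k = (5.0, 5.0), subgradient = b - a^T x = -10.0
  y^{k+1} = 5.0 + 0.25*-10.0 = 2.5
Dual objective at y_2 = 2.5: reduced costs (-3.0, 0.0), box minimizer x = (5.0, 0.0)
g(y_2) = b*y + (c1 - a1*y)*x1 + (c2 - a2*y)*x2 = 20*2.5 + (-3.0)*5.0 + 0.0*0.0 = 50.0 - 15.0 + 0.0 = 35.0


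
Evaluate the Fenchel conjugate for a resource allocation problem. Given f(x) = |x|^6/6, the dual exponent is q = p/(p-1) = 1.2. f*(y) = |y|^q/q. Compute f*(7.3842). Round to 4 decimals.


The conjugate exponent q satisfies 1/p + 1/q = 1.
p = 6, so q = 6/(6 - 1) = 1.2
|y|^q = 7.3842^1.2 = 11.0145
f*(7.3842) = 11.0145 / 1.2 = 9.1787


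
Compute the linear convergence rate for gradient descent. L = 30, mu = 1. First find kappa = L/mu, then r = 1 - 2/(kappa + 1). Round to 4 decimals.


Step 1: Compute the condition number.
kappa = L/mu = 30/1 = 30.0
Step 2: Compute the convergence rate.
r = 1 - 2/(kappa + 1) = 1 - 2*mu/(L + mu) = (L - mu)/(L + mu) = 29/31 = 0.9355


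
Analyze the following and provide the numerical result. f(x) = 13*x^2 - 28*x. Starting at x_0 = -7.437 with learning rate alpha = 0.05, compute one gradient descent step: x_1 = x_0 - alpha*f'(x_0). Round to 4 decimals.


We compute the gradient at x_0 and apply the update.
f'(x) = 26*x - 28
f'(-7.437) = 26*-7.437 - 28 = -221.362
x_1 = -7.437 - 0.05*-221.362 = 3.6311


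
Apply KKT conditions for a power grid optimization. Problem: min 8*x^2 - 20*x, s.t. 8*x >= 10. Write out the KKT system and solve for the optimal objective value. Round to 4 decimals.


Step 1: Try lambda = 0 (constraint inactive).
Stationarity: 2*8*x - 20 = 0
x* = 20/(2*8) = 1.25
Check constraint: 8*1.25 = 10.0 >= 10 -- satisfied.
Step 2: Compute optimal value.
f(x*) = 8*1.25^2 - 20*1.25 = -12.5


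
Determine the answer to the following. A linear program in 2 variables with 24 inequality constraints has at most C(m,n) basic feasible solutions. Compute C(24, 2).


Each vertex corresponds to some choice of n active constraints out of m, so the number of vertices is at most C(m, n) = m! / (n!(m-n)!).
m = 24, n = 2
Numerator: 24 * 23
Denominator: 2! = 2
C(24, 2) = 276
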